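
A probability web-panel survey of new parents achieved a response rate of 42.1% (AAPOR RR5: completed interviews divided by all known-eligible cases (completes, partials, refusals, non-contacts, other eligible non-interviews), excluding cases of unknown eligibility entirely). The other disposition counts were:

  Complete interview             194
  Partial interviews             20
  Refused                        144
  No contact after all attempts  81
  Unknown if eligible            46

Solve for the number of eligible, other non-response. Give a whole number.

RR5 = 194 / D = 0.421
D = 194 / 0.421 = 460.8
Other denominator terms total 439
eligible, other non-response = 460.8 − 439 ≈ 22

22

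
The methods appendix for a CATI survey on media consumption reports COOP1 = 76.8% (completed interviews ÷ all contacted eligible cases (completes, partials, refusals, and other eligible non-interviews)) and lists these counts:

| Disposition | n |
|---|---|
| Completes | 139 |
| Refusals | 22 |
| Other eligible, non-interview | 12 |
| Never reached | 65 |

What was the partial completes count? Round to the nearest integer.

COOP1 = 139 / D = 0.768
D = 139 / 0.768 = 181.0
Other denominator terms total 173
partial completes = 181.0 − 173 ≈ 8

8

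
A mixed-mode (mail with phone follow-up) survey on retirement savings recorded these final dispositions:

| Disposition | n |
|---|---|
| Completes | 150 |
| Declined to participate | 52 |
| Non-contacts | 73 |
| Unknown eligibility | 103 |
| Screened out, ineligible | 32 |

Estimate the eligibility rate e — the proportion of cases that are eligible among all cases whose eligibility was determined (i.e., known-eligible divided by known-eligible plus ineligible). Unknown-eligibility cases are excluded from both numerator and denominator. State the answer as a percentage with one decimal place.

Eligible (known) → 150 + 52 + 73 = 275
e = 275 / (275 + 32) = 275 / 307 = 0.8958

89.6%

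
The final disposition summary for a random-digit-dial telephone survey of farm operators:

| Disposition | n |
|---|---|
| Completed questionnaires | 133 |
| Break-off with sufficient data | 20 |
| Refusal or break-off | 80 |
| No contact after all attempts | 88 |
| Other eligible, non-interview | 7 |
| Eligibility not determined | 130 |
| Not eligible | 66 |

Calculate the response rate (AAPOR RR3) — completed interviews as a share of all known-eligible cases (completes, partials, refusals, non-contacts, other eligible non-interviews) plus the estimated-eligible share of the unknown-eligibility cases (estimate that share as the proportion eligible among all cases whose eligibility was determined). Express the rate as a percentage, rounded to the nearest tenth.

30.5%

Top: 133
Determined eligible: 133 + 20 + 80 + 88 + 7 = 328
e = 328 / (328 + 66) = 328 / 394 = 0.8325
Eligible share of unknowns: 0.8325 × 130 = 108.23
Denominator: 328 + 108.23 = 436.23
RR3 = 133 / 436.23 = 0.3049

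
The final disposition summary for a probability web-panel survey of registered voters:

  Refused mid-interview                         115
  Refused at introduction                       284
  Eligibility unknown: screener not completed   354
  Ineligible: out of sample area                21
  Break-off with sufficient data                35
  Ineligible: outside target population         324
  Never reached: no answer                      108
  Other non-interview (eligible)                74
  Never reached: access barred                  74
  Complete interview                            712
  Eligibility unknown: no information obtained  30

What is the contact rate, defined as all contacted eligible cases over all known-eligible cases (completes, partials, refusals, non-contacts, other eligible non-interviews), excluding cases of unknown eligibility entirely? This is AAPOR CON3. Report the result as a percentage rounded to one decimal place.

87.0%

Declined to participate = 284 + 115 = 399
Never reached = 108 + 74 = 182
Unknown if eligible = 354 + 30 = 384
Not eligible = 324 + 21 = 345
Numerator = 712 + 35 + 399 + 74 = 1220
Denom = 712 + 35 + 399 + 182 + 74 = 1402
CON3 = 1220 / 1402 = 0.8702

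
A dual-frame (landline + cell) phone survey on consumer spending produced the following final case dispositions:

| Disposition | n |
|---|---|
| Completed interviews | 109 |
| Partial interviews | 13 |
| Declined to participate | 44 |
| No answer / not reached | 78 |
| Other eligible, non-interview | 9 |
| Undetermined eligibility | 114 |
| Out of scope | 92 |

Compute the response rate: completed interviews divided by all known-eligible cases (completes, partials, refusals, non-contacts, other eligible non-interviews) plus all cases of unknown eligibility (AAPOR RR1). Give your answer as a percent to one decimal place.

Numerator: 109
Denominator: 109 + 13 + 44 + 78 + 9 + 114 = 367
RR1 = 109 / 367 = 0.2970

29.7%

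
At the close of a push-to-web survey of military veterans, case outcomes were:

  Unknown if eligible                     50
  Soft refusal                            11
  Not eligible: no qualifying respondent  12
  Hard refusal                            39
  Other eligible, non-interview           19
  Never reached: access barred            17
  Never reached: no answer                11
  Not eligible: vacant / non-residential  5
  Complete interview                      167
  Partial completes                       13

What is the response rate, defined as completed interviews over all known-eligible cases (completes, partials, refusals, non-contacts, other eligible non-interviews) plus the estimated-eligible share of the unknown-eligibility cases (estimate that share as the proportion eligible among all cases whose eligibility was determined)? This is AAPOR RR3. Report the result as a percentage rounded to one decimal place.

51.5%

Refusal or break-off = 39 + 11 = 50
No contact after all attempts = 11 + 17 = 28
Not eligible = 12 + 5 = 17
Numerator → 167
Eligible (known) → 167 + 13 + 50 + 28 + 19 = 277
e = 277 / (277 + 17) = 277 / 294 = 0.9422
Estimated eligible among unknowns → 0.9422 × 50 = 47.11
Denom → 277 + 47.11 = 324.11
RR3 = 167 / 324.11 = 0.5153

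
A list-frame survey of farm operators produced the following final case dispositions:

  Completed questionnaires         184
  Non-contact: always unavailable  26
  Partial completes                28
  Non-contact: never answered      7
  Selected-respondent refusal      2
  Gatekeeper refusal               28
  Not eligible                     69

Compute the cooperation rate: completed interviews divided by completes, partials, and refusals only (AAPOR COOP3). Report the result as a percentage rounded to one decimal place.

76.0%

Refusals = 28 + 2 = 30
No contact after all attempts = 7 + 26 = 33
Num: 184
Denom: 184 + 28 + 30 = 242
COOP3 = 184 / 242 = 0.7603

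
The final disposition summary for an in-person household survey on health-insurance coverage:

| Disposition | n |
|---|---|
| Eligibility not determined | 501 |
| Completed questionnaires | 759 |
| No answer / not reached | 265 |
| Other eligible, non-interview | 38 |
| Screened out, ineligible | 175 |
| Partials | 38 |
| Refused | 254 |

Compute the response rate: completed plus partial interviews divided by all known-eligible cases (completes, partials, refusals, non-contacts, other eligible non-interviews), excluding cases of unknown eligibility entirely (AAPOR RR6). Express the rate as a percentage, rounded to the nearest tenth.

Numerator → 759 + 38 = 797
Denominator → 759 + 38 + 254 + 265 + 38 = 1354
RR6 = 797 / 1354 = 0.5886

58.9%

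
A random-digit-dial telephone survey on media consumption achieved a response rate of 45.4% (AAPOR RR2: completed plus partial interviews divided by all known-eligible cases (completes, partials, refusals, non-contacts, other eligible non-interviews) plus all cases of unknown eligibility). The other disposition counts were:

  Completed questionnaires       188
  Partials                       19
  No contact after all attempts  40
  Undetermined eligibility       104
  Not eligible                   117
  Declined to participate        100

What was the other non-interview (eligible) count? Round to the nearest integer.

5

Num → 188 + 19 = 207
RR2 = 207 / D = 0.454
D = 207 / 0.454 = 455.9
Remaining denominator categories sum to 451
other non-interview (eligible) = 455.9 − 451 ≈ 5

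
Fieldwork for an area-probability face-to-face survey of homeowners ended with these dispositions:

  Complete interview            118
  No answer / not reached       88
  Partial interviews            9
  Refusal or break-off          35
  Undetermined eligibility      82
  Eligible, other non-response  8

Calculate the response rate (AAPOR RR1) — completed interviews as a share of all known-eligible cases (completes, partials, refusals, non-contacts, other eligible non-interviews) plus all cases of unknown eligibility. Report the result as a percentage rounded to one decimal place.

34.7%

Numerator: 118
Denominator: 118 + 9 + 35 + 88 + 8 + 82 = 340
RR1 = 118 / 340 = 0.3471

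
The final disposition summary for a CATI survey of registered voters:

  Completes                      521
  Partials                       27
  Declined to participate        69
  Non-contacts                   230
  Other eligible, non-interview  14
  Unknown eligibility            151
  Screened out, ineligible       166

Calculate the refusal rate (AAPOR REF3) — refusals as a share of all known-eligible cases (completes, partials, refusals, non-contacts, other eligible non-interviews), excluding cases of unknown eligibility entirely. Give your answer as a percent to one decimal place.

Numerator: 69
Denom: 521 + 27 + 69 + 230 + 14 = 861
REF3 = 69 / 861 = 0.0801

8.0%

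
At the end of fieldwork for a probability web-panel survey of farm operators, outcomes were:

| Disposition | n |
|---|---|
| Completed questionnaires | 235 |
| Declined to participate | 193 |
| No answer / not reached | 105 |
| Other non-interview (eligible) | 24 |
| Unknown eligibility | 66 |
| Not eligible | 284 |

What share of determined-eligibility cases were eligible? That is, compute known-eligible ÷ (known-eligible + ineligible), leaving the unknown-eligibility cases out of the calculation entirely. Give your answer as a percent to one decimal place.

66.2%

Determined eligible = 235 + 193 + 105 + 24 = 557
e = 557 / (557 + 284) = 557 / 841 = 0.6623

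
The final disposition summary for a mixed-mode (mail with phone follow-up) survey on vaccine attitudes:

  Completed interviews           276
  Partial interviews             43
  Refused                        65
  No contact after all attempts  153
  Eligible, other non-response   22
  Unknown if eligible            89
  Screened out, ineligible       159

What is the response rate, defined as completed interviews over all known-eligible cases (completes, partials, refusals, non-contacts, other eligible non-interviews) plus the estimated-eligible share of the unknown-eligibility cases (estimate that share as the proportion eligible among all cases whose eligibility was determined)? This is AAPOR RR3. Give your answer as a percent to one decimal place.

43.9%

Top = 276
Known eligible = 276 + 43 + 65 + 153 + 22 = 559
e = 559 / (559 + 159) = 559 / 718 = 0.7786
Eligible share of unknowns = 0.7786 × 89 = 69.30
Denominator = 559 + 69.30 = 628.30
RR3 = 276 / 628.30 = 0.4393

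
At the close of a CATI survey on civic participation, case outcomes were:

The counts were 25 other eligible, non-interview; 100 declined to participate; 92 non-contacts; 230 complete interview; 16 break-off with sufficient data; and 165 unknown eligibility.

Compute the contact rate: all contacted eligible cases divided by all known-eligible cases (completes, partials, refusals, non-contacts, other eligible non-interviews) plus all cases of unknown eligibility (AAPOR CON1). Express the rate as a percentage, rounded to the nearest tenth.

Numerator = 230 + 16 + 100 + 25 = 371
Denom = 230 + 16 + 100 + 92 + 25 + 165 = 628
CON1 = 371 / 628 = 0.5908

59.1%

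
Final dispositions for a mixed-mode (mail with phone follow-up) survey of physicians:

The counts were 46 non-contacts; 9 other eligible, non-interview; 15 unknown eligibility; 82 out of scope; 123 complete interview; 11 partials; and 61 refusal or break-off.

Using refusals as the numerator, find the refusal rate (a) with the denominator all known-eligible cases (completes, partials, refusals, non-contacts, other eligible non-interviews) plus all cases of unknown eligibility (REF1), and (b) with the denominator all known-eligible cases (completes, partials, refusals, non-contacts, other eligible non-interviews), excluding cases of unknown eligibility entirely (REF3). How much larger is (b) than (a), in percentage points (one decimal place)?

1.4

Numerator: 61
Denominator: 123 + 11 + 61 + 46 + 9 + 15 = 265
REF1 = 61 / 265 = 0.2302
Denominator: 123 + 11 + 61 + 46 + 9 = 250
REF3 = 61 / 250 = 0.2440
Difference = 24.40 − 23.02 = 1.38 percentage points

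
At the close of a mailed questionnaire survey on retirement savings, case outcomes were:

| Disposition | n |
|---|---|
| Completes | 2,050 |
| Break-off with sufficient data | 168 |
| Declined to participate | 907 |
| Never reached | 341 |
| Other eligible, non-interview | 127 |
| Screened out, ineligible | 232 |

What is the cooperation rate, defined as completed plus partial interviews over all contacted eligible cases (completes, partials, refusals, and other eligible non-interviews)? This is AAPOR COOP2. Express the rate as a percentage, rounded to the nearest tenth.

Top = 2050 + 168 = 2218
Base = 2050 + 168 + 907 + 127 = 3252
COOP2 = 2218 / 3252 = 0.6820

68.2%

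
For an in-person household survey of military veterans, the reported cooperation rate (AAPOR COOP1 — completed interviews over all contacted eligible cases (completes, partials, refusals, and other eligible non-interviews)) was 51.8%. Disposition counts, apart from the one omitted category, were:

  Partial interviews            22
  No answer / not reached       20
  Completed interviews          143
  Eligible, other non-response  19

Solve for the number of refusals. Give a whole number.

COOP1 = 143 / D = 0.518
D = 143 / 0.518 = 276.1
Rest of base = 184
refusals = 276.1 − 184 ≈ 92

92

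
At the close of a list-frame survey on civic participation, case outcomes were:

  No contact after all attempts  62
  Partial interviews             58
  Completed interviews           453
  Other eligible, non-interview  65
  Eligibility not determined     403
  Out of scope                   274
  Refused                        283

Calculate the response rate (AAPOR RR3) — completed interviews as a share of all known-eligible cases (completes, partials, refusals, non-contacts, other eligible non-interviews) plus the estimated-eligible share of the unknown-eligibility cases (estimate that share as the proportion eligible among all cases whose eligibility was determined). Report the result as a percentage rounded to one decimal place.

Num: 453
Determined eligible: 453 + 58 + 283 + 62 + 65 = 921
e = 921 / (921 + 274) = 921 / 1195 = 0.7707
Eligible share of unknowns: 0.7707 × 403 = 310.59
Denom: 921 + 310.59 = 1231.59
RR3 = 453 / 1231.59 = 0.3678

36.8%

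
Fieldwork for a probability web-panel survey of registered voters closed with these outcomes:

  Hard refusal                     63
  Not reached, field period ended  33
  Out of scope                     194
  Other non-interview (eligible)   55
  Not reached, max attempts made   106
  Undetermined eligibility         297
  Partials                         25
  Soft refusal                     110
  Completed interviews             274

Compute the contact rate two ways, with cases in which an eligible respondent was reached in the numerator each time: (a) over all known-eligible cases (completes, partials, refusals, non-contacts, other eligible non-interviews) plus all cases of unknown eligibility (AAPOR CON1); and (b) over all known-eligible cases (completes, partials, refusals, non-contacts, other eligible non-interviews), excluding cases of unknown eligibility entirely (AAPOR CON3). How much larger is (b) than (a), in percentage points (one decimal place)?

24.4

Refusal or break-off = 63 + 110 = 173
No contact after all attempts = 33 + 106 = 139
Num → 274 + 25 + 173 + 55 = 527
Denom → 274 + 25 + 173 + 139 + 55 + 297 = 963
CON1 = 527 / 963 = 0.5472
Denom → 274 + 25 + 173 + 139 + 55 = 666
CON3 = 527 / 666 = 0.7913
Difference = 79.13 − 54.72 = 24.41 percentage points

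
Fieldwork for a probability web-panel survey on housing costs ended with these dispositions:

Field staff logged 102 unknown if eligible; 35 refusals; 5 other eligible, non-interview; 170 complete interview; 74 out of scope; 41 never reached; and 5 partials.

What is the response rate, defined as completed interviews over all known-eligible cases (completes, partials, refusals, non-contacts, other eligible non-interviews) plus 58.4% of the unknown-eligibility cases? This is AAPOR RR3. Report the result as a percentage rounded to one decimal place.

53.9%

Num → 170
Eligible (known) → 170 + 5 + 35 + 41 + 5 = 256
Eligible share of unknowns → 0.5840 × 102 = 59.57
Denominator → 256 + 59.57 = 315.57
RR3 = 170 / 315.57 = 0.5387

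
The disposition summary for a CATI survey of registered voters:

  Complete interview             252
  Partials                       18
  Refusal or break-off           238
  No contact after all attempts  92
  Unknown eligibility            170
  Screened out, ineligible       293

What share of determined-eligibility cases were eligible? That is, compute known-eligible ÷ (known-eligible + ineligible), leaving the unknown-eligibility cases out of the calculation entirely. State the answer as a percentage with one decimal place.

67.2%

Determined eligible = 252 + 18 + 238 + 92 = 600
e = 600 / (600 + 293) = 600 / 893 = 0.6719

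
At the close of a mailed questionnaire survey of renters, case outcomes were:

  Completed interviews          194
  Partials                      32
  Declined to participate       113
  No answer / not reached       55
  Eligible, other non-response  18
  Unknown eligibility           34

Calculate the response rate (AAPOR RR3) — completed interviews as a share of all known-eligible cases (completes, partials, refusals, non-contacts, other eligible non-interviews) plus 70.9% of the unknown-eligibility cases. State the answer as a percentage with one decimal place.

Top = 194
Known eligible = 194 + 32 + 113 + 55 + 18 = 412
Estimated eligible among unknowns = 0.7090 × 34 = 24.11
Denom = 412 + 24.11 = 436.11
RR3 = 194 / 436.11 = 0.4448

44.5%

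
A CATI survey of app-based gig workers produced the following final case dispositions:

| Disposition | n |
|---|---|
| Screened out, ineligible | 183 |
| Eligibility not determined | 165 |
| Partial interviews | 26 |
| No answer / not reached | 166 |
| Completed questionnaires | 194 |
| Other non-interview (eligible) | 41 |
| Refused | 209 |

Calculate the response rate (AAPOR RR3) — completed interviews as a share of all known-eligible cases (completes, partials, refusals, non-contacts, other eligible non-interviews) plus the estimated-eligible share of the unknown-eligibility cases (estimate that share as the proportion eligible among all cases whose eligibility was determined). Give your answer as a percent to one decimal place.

Num = 194
Determined eligible = 194 + 26 + 209 + 166 + 41 = 636
e = 636 / (636 + 183) = 636 / 819 = 0.7766
Eligible share of unknowns = 0.7766 × 165 = 128.14
Denominator = 636 + 128.14 = 764.14
RR3 = 194 / 764.14 = 0.2539

25.4%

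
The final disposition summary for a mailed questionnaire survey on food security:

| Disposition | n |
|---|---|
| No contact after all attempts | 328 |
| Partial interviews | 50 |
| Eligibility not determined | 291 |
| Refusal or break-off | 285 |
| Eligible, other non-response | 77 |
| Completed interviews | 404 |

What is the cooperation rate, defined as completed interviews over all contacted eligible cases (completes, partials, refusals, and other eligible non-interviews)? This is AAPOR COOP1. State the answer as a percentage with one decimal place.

49.5%

Numerator = 404
Base = 404 + 50 + 285 + 77 = 816
COOP1 = 404 / 816 = 0.4951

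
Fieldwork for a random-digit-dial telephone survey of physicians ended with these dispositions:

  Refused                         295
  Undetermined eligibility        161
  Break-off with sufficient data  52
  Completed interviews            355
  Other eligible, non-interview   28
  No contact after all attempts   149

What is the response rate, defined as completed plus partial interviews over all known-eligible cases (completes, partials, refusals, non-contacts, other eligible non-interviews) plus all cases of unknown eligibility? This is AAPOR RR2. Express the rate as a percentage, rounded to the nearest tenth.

39.1%

Numerator = 355 + 52 = 407
Denom = 355 + 52 + 295 + 149 + 28 + 161 = 1040
RR2 = 407 / 1040 = 0.3913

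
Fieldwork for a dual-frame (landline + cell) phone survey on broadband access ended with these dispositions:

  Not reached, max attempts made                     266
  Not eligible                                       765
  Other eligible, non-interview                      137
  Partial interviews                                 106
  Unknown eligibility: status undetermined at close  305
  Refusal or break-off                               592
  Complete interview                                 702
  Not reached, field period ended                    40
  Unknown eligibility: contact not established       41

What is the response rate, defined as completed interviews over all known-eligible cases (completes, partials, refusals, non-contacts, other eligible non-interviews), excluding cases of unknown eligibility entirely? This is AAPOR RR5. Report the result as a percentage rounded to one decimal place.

Non-contacts = 40 + 266 = 306
Unknown eligibility = 41 + 305 = 346
Top = 702
Base = 702 + 106 + 592 + 306 + 137 = 1843
RR5 = 702 / 1843 = 0.3809

38.1%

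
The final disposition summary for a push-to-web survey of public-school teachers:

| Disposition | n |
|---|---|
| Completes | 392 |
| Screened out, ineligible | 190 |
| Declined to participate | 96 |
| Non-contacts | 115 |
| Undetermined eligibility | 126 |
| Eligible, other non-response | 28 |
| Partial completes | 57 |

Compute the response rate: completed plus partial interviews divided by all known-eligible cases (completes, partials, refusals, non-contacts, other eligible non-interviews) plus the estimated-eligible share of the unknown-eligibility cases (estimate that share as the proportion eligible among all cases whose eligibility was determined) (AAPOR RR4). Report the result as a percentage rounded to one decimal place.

Num: 392 + 57 = 449
Determined eligible: 392 + 57 + 96 + 115 + 28 = 688
e = 688 / (688 + 190) = 688 / 878 = 0.7836
e × U: 0.7836 × 126 = 98.73
Base: 688 + 98.73 = 786.73
RR4 = 449 / 786.73 = 0.5707

57.1%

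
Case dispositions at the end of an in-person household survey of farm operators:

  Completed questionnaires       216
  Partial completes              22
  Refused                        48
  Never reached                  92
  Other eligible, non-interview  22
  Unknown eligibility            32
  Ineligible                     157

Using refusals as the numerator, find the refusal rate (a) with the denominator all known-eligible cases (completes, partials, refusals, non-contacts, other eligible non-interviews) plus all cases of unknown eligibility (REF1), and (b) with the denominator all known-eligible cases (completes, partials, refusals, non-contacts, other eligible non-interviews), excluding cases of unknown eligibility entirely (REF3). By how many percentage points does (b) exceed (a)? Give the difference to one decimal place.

0.9

Num = 48
Denom = 216 + 22 + 48 + 92 + 22 + 32 = 432
REF1 = 48 / 432 = 0.1111
Denom = 216 + 22 + 48 + 92 + 22 = 400
REF3 = 48 / 400 = 0.1200
Difference = 12.00 − 11.11 = 0.89 percentage points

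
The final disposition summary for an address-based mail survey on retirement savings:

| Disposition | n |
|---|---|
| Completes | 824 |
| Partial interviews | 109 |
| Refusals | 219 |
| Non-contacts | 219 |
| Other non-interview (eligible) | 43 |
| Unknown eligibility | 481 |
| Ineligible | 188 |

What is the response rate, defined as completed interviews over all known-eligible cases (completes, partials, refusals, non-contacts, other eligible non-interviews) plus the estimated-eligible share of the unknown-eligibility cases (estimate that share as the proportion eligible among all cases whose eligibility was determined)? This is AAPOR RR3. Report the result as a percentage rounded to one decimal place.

44.8%

Numerator: 824
Eligible (known): 824 + 109 + 219 + 219 + 43 = 1414
e = 1414 / (1414 + 188) = 1414 / 1602 = 0.8826
Estimated eligible among unknowns: 0.8826 × 481 = 424.53
Base: 1414 + 424.53 = 1838.53
RR3 = 824 / 1838.53 = 0.4482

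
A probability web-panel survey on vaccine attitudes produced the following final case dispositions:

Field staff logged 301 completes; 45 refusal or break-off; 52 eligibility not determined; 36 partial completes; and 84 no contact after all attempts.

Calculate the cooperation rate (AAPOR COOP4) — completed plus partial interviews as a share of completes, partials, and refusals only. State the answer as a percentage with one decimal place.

Top = 301 + 36 = 337
Denom = 301 + 36 + 45 = 382
COOP4 = 337 / 382 = 0.8822

88.2%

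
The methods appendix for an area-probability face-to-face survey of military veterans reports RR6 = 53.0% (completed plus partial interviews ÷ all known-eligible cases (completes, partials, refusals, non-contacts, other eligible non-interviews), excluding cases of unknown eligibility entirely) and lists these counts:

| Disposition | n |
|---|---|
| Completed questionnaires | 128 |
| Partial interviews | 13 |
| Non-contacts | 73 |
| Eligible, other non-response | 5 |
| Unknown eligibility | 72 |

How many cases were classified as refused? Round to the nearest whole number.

47

Top: 128 + 13 = 141
RR6 = 141 / D = 0.530
D = 141 / 0.530 = 266.0
Rest of base = 219
refused = 266.0 − 219 ≈ 47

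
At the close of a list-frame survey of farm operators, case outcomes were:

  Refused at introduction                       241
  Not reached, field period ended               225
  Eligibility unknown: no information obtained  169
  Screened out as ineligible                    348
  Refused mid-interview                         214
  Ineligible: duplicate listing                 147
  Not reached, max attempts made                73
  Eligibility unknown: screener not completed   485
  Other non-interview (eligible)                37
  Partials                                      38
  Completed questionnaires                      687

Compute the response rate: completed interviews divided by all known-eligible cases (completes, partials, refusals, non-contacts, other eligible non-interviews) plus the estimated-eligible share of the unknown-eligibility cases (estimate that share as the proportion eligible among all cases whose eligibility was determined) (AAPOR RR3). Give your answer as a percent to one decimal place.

34.2%

Declined to participate = 241 + 214 = 455
No contact after all attempts = 225 + 73 = 298
Eligibility not determined = 485 + 169 = 654
Screened out, ineligible = 348 + 147 = 495
Top = 687
Eligible (known) = 687 + 38 + 455 + 298 + 37 = 1515
e = 1515 / (1515 + 495) = 1515 / 2010 = 0.7537
e × U = 0.7537 × 654 = 492.92
Denominator = 1515 + 492.92 = 2007.92
RR3 = 687 / 2007.92 = 0.3421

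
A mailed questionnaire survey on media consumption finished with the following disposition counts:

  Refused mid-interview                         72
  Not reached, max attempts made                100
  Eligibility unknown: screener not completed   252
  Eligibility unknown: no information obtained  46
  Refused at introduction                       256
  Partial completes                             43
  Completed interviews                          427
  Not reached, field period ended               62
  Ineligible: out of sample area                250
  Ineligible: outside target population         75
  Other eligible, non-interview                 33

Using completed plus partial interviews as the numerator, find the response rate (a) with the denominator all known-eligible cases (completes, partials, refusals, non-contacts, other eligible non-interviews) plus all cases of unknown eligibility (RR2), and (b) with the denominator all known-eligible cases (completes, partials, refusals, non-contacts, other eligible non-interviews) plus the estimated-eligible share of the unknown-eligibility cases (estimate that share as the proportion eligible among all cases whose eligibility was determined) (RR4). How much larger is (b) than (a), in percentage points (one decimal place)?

2.2

Declined to participate = 256 + 72 = 328
Never reached = 62 + 100 = 162
Undetermined eligibility = 252 + 46 = 298
Not eligible = 75 + 250 = 325
Num = 427 + 43 = 470
Base = 427 + 43 + 328 + 162 + 33 + 298 = 1291
RR2 = 470 / 1291 = 0.3641
Determined eligible = 427 + 43 + 328 + 162 + 33 = 993
e = 993 / (993 + 325) = 993 / 1318 = 0.7534
Estimated eligible among unknowns = 0.7534 × 298 = 224.51
Base = 993 + 224.51 = 1217.51
RR4 = 470 / 1217.51 = 0.3860
Difference = 38.60 − 36.41 = 2.19 percentage points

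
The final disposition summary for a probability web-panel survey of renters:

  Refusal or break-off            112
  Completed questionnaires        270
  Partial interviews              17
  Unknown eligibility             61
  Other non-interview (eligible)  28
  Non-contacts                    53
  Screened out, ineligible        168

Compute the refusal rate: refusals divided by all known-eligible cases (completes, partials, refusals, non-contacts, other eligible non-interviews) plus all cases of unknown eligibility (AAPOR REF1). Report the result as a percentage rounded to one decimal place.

Numerator: 112
Base: 270 + 17 + 112 + 53 + 28 + 61 = 541
REF1 = 112 / 541 = 0.2070

20.7%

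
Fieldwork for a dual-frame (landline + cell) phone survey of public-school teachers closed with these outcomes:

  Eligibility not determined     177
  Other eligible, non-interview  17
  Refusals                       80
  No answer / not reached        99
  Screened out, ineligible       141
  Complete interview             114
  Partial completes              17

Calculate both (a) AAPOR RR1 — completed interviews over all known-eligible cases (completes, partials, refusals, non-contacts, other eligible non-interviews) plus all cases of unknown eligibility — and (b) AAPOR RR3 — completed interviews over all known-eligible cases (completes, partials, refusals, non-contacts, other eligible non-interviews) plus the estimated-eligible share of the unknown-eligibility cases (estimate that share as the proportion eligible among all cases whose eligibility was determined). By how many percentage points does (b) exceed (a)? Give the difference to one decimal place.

2.7

Numerator → 114
Base → 114 + 17 + 80 + 99 + 17 + 177 = 504
RR1 = 114 / 504 = 0.2262
Known eligible → 114 + 17 + 80 + 99 + 17 = 327
e = 327 / (327 + 141) = 327 / 468 = 0.6987
Estimated eligible among unknowns → 0.6987 × 177 = 123.67
Base → 327 + 123.67 = 450.67
RR3 = 114 / 450.67 = 0.2530
Difference = 25.30 − 22.62 = 2.68 percentage points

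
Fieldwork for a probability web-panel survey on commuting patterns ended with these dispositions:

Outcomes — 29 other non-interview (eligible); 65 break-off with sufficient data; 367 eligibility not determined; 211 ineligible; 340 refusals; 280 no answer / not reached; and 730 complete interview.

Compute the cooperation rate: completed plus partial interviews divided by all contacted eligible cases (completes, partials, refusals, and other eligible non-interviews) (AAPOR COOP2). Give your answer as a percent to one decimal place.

68.3%

Numerator → 730 + 65 = 795
Base → 730 + 65 + 340 + 29 = 1164
COOP2 = 795 / 1164 = 0.6830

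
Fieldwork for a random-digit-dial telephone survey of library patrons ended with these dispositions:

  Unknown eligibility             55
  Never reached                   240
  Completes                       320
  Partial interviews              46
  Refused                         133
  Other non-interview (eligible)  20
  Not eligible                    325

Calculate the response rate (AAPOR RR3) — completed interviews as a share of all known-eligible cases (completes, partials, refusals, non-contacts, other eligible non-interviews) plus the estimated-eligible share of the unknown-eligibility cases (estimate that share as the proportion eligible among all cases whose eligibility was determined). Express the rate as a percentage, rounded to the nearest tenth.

40.1%

Numerator = 320
Eligible (known) = 320 + 46 + 133 + 240 + 20 = 759
e = 759 / (759 + 325) = 759 / 1084 = 0.7002
Estimated eligible among unknowns = 0.7002 × 55 = 38.51
Denominator = 759 + 38.51 = 797.51
RR3 = 320 / 797.51 = 0.4012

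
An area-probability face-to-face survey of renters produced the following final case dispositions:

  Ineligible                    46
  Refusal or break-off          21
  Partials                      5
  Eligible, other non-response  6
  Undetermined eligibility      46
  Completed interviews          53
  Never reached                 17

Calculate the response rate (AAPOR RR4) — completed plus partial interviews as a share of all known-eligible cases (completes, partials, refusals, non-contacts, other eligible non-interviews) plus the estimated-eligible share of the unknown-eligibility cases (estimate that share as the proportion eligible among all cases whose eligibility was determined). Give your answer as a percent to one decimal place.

43.4%

Numerator = 53 + 5 = 58
Determined eligible = 53 + 5 + 21 + 17 + 6 = 102
e = 102 / (102 + 46) = 102 / 148 = 0.6892
Eligible share of unknowns = 0.6892 × 46 = 31.70
Denom = 102 + 31.70 = 133.70
RR4 = 58 / 133.70 = 0.4338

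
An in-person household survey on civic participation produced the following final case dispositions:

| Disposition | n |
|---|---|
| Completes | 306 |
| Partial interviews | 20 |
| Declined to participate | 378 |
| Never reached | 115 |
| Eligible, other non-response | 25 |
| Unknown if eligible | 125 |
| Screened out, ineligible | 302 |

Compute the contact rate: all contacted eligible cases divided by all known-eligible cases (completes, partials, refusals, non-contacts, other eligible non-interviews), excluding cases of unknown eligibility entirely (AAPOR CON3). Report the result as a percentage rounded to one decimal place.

Top = 306 + 20 + 378 + 25 = 729
Base = 306 + 20 + 378 + 115 + 25 = 844
CON3 = 729 / 844 = 0.8637

86.4%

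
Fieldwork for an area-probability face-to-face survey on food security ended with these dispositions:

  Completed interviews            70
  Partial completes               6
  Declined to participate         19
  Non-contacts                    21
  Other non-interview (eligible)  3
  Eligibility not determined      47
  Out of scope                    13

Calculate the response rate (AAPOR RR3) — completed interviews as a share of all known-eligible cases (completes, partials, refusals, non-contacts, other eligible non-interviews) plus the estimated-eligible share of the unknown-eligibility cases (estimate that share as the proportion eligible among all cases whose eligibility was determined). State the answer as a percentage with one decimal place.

43.4%

Top → 70
Known eligible → 70 + 6 + 19 + 21 + 3 = 119
e = 119 / (119 + 13) = 119 / 132 = 0.9015
Estimated eligible among unknowns → 0.9015 × 47 = 42.37
Denominator → 119 + 42.37 = 161.37
RR3 = 70 / 161.37 = 0.4338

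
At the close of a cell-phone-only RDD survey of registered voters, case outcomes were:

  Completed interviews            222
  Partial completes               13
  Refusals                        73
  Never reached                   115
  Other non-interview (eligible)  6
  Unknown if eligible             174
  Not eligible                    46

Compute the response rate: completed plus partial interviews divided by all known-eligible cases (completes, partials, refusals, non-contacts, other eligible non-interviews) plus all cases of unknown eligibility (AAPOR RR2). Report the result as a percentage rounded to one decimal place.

Numerator → 222 + 13 = 235
Base → 222 + 13 + 73 + 115 + 6 + 174 = 603
RR2 = 235 / 603 = 0.3897

39.0%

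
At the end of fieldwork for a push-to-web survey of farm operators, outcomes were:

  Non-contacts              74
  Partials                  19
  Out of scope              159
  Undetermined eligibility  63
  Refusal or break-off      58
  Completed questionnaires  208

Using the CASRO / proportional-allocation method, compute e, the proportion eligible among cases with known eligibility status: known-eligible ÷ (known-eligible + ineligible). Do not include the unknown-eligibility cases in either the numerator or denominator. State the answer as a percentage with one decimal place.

69.3%

Eligible (known): 208 + 19 + 58 + 74 = 359
e = 359 / (359 + 159) = 359 / 518 = 0.6931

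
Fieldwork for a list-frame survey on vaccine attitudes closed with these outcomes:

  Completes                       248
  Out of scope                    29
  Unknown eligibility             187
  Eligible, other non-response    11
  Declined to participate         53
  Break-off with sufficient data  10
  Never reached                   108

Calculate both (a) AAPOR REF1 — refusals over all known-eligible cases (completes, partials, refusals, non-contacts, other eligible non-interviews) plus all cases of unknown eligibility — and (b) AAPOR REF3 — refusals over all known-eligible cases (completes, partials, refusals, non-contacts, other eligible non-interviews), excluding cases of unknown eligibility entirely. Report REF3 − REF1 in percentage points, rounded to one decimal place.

Top: 53
Base: 248 + 10 + 53 + 108 + 11 + 187 = 617
REF1 = 53 / 617 = 0.0859
Base: 248 + 10 + 53 + 108 + 11 = 430
REF3 = 53 / 430 = 0.1233
Difference = 12.33 − 8.59 = 3.74 percentage points

3.7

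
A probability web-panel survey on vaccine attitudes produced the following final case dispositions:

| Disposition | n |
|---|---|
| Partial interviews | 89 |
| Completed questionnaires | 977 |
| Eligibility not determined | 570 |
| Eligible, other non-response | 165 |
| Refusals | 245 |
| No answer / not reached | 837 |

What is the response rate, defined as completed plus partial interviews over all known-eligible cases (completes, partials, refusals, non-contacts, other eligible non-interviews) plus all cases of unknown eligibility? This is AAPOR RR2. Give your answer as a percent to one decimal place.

Numerator = 977 + 89 = 1066
Base = 977 + 89 + 245 + 837 + 165 + 570 = 2883
RR2 = 1066 / 2883 = 0.3698

37.0%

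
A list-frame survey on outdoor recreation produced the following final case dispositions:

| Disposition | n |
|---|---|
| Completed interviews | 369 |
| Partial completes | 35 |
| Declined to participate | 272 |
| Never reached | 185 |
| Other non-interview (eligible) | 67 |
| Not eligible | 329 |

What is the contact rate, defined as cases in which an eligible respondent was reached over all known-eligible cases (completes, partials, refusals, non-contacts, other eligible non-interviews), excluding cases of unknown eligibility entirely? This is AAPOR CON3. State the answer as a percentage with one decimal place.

80.1%

Top = 369 + 35 + 272 + 67 = 743
Denom = 369 + 35 + 272 + 185 + 67 = 928
CON3 = 743 / 928 = 0.8006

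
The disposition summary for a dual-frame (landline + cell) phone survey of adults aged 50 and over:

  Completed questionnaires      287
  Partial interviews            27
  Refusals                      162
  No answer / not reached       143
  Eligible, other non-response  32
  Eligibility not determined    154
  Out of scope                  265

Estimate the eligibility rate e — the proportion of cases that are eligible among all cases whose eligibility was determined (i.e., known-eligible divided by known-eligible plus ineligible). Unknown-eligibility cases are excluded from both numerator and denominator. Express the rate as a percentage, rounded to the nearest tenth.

Determined eligible: 287 + 27 + 162 + 143 + 32 = 651
e = 651 / (651 + 265) = 651 / 916 = 0.7107

71.1%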